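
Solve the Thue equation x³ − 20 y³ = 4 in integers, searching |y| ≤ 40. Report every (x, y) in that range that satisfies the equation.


The equation is x³ - 20y³ = 4. For fixed y, x³ = 20·y³ + 4, so a solution requires the RHS to be a perfect cube.
Strategy: iterate y from -40 to 40, compute RHS = 20·y³ + 4, and check whether it is a (positive or negative) perfect cube.
Check small values of y:
  y = 0: RHS = 4 is not a perfect cube.
  y = 1: RHS = 24 is not a perfect cube.
  y = -1: RHS = -16 is not a perfect cube.
  y = 2: RHS = 164 is not a perfect cube.
  y = -2: RHS = -156 is not a perfect cube.
  y = 3: RHS = 544 is not a perfect cube.
  y = -3: RHS = -536 is not a perfect cube.
Continuing the search up to |y| = 40 finds no solutions either.
No (x, y) in the scanned range satisfies the equation.

No integer solutions with |y| ≤ 40.


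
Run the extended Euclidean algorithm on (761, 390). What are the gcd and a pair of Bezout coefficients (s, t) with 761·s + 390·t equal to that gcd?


Euclidean algorithm on (761, 390) — divide until remainder is 0:
  761 = 1 · 390 + 371
  390 = 1 · 371 + 19
  371 = 19 · 19 + 10
  19 = 1 · 10 + 9
  10 = 1 · 9 + 1
  9 = 9 · 1 + 0
gcd(761, 390) = 1.
Track Bezout coefficients alongside the remainders: start with r₀ = 761 = a·1 + b·0 (s = 1, t = 0) and r₁ = 390 = a·0 + b·1 (s = 0, t = 1); each new remainder r_{k+1} = r_{k-1} − q_k·r_k inherits s_{k+1} = s_{k-1} − q_k·s_k, t_{k+1} = t_{k-1} − q_k·t_k, so r_k = a·s_k + b·t_k at every step:
  q = 1: r = 371, s = 1 − 1·0 = 1, t = 0 − 1·1 = -1  (check: 761·1 + 390·(-1) = 371)
  q = 1: r = 19, s = 0 − 1·1 = -1, t = 1 − 1·(-1) = 2  (check: 761·(-1) + 390·2 = 19)
  q = 19: r = 10, s = 1 − 19·(-1) = 20, t = -1 − 19·2 = -39  (check: 761·20 + 390·(-39) = 10)
  q = 1: r = 9, s = -1 − 1·20 = -21, t = 2 − 1·(-39) = 41  (check: 761·(-21) + 390·41 = 9)
  q = 1: r = 1, s = 20 − 1·(-21) = 41, t = -39 − 1·41 = -80  (check: 761·41 + 390·(-80) = 1)
The row with r = 1 (the gcd) gives the Bezout coefficients s = 41, t = -80.
Result: 761 · (41) + 390 · (-80) = 1.

gcd(761, 390) = 1; s = 41, t = -80 (check: 761·41 + 390·(-80) = 1).


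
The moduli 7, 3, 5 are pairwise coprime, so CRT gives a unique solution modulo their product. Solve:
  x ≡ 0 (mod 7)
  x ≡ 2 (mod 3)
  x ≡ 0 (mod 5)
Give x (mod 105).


Moduli 7, 3, 5 are pairwise coprime; by CRT there is a unique solution modulo M = 7 · 3 · 5 = 105.
Solve pairwise, accumulating the modulus:
  Start with x ≡ 0 (mod 7).
  Combine with x ≡ 2 (mod 3): since gcd(7, 3) = 1, we get a unique residue mod 21.
    Write x = 0 + 7·t and substitute into x ≡ 2 (mod 3): 7·t ≡ 2 − 0 = 2 (mod 3).
    Reduce coefficients mod 3: 1·t ≡ 2 (mod 3).
    So t ≡ 2 (mod 3).
    Then x = 0 + 7·2 = 14, valid modulo lcm(7, 3) = 21: x ≡ 14 (mod 21).
  Combine with x ≡ 0 (mod 5): since gcd(21, 5) = 1, we get a unique residue mod 105.
    Write x = 14 + 21·t and substitute into x ≡ 0 (mod 5): 21·t ≡ 0 − 14 = -14 (mod 5).
    Reduce coefficients mod 5: 1·t ≡ 1 (mod 5).
    So t ≡ 1 (mod 5).
    Then x = 14 + 21·1 = 35, valid modulo lcm(21, 5) = 105: x ≡ 35 (mod 105).
Verify: 35 mod 7 = 0 ✓, 35 mod 3 = 2 ✓, 35 mod 5 = 0 ✓.

x ≡ 35 (mod 105).


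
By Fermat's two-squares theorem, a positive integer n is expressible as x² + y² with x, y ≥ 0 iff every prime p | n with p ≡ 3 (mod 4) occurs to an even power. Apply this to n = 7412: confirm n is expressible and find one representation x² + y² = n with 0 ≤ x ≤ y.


Step 1: Factor n = 7412 = 2^2 · 17 · 109.
Step 2: Check the mod-4 condition on each prime factor: 2 = 2 (special); 17 ≡ 1 (mod 4), exponent 1; 109 ≡ 1 (mod 4), exponent 1.
All primes ≡ 3 (mod 4) appear to even exponent (or don't appear), so by the two-squares theorem n IS expressible as a sum of two squares.
Step 3: Build a representation. Group n = k² · m with k = 2 and m = 17 · 109 = 1853 (a product of primes ≡ 1 (mod 4)); a representation of m scales to one of n via (k·x)² + (k·y)² = k²(x² + y²). Each prime p ≡ 1 (mod 4) is itself a sum of two squares; find a² by testing p − a² for a perfect square:
  17: 17 − 1² = 16 = 4² ⇒ 17 = 1² + 4².
  109: 109 − 1² = 108, 109 − 2² = 105, 109 − 3² = 100 = 10² ⇒ 109 = 3² + 10².
  Combine using the Brahmagupta–Fibonacci identity (a² + b²)(c² + d²) = (ac − bd)² + (ad + bc)² = (ac + bd)² + (ad − bc)²:
  17 · 109 = 1853: from (1² + 4²)(3² + 10²), take (1·3 − 4·10, 1·10 + 4·3) = (3 − 40, 10 + 12) = (-37, 22); dropping signs (only squares matter) gives (37, 22); check 37² + 22² = 1369 + 484 = 1853 ✓.
  Scale by k = 2: (2·37, 2·22) = (74, 44).
Step 4: Order so x ≤ y and verify: 44² + 74² = 1936 + 5476 = 7412 = n. ✓

n = 7412 = 44² + 74² (one valid representation with x ≤ y).


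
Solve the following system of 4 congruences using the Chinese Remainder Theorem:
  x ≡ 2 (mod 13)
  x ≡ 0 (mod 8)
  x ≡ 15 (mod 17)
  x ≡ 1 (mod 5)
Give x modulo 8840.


Product of moduli M = 13 · 8 · 17 · 5 = 8840.
Merge one congruence at a time:
  Start: x ≡ 2 (mod 13).
  Combine with x ≡ 0 (mod 8); new modulus lcm = 104.
    Write x = 2 + 13·t and substitute into x ≡ 0 (mod 8): 13·t ≡ 0 − 2 = -2 (mod 8).
    Reduce coefficients mod 8: 5·t ≡ 6 (mod 8).
    The inverse of 5 mod 8 is 5 (since 5·5 = 25 = 3·8 + 1), so t ≡ 5·6 = 30 ≡ 6 (mod 8).
    Then x = 2 + 13·6 = 80, valid modulo lcm(13, 8) = 104: x ≡ 80 (mod 104).
  Combine with x ≡ 15 (mod 17); new modulus lcm = 1768.
    Write x = 80 + 104·t and substitute into x ≡ 15 (mod 17): 104·t ≡ 15 − 80 = -65 (mod 17).
    Reduce coefficients mod 17: 2·t ≡ 3 (mod 17).
    The inverse of 2 mod 17 is 9 (since 2·9 = 18 = 1·17 + 1), so t ≡ 9·3 = 27 ≡ 10 (mod 17).
    Then x = 80 + 104·10 = 1120, valid modulo lcm(104, 17) = 1768: x ≡ 1120 (mod 1768).
  Combine with x ≡ 1 (mod 5); new modulus lcm = 8840.
    Write x = 1120 + 1768·t and substitute into x ≡ 1 (mod 5): 1768·t ≡ 1 − 1120 = -1119 (mod 5).
    Reduce coefficients mod 5: 3·t ≡ 1 (mod 5).
    The inverse of 3 mod 5 is 2 (since 3·2 = 6 = 1·5 + 1), so t ≡ 2·1 = 2 ≡ 2 (mod 5).
    Then x = 1120 + 1768·2 = 4656, valid modulo lcm(1768, 5) = 8840: x ≡ 4656 (mod 8840).
Verify against each original: 4656 mod 13 = 2, 4656 mod 8 = 0, 4656 mod 17 = 15, 4656 mod 5 = 1.

x ≡ 4656 (mod 8840).


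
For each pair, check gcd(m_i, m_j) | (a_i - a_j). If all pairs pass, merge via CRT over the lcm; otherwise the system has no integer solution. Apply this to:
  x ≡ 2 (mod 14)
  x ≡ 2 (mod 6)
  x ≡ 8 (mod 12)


Moduli 14, 6, 12 are not pairwise coprime, so CRT works modulo lcm(m_i) when all pairwise compatibility conditions hold.
Pairwise compatibility: gcd(m_i, m_j) must divide a_i - a_j for every pair.
Merge one congruence at a time:
  Start: x ≡ 2 (mod 14).
  Combine with x ≡ 2 (mod 6): gcd(14, 6) = 2; 2 - 2 = 0, which IS divisible by 2, so compatible.
    Write x = 2 + 14·t and substitute into x ≡ 2 (mod 6): 14·t ≡ 2 − 2 = 0 (mod 6).
    Divide the congruence (and modulus) by g = 2: 7·t ≡ 0 (mod 3).
    Reduce coefficients mod 3: 1·t ≡ 0 (mod 3).
    So t ≡ 0 (mod 3).
    Then x = 2 + 14·0 = 2, valid modulo lcm(14, 6) = 42: x ≡ 2 (mod 42).
  Combine with x ≡ 8 (mod 12): gcd(42, 12) = 6; 8 - 2 = 6, which IS divisible by 6, so compatible.
    Write x = 2 + 42·t and substitute into x ≡ 8 (mod 12): 42·t ≡ 8 − 2 = 6 (mod 12).
    Divide the congruence (and modulus) by g = 6: 7·t ≡ 1 (mod 2).
    Reduce coefficients mod 2: 1·t ≡ 1 (mod 2).
    So t ≡ 1 (mod 2).
    Then x = 2 + 42·1 = 44, valid modulo lcm(42, 12) = 84: x ≡ 44 (mod 84).
Verify: 44 mod 14 = 2, 44 mod 6 = 2, 44 mod 12 = 8.

x ≡ 44 (mod 84).


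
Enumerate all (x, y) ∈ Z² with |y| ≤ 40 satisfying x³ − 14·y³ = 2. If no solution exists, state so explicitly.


The equation is x³ - 14y³ = 2. For fixed y, x³ = 14·y³ + 2, so a solution requires the RHS to be a perfect cube.
Strategy: iterate y from -40 to 40, compute RHS = 14·y³ + 2, and check whether it is a (positive or negative) perfect cube.
Check small values of y:
  y = 0: RHS = 2 is not a perfect cube.
  y = 1: RHS = 16 is not a perfect cube.
  y = -1: RHS = -12 is not a perfect cube.
  y = 2: RHS = 114 is not a perfect cube.
  y = -2: RHS = -110 is not a perfect cube.
  y = 3: RHS = 380 is not a perfect cube.
  y = -3: RHS = -376 is not a perfect cube.
Continuing the search up to |y| = 40 finds no solutions either.
No (x, y) in the scanned range satisfies the equation.

No integer solutions with |y| ≤ 40.


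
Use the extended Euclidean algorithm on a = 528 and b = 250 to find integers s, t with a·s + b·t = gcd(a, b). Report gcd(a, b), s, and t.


Euclidean algorithm on (528, 250) — divide until remainder is 0:
  528 = 2 · 250 + 28
  250 = 8 · 28 + 26
  28 = 1 · 26 + 2
  26 = 13 · 2 + 0
gcd(528, 250) = 2.
Track Bezout coefficients alongside the remainders: start with r₀ = 528 = a·1 + b·0 (s = 1, t = 0) and r₁ = 250 = a·0 + b·1 (s = 0, t = 1); each new remainder r_{k+1} = r_{k-1} − q_k·r_k inherits s_{k+1} = s_{k-1} − q_k·s_k, t_{k+1} = t_{k-1} − q_k·t_k, so r_k = a·s_k + b·t_k at every step:
  q = 2: r = 28, s = 1 − 2·0 = 1, t = 0 − 2·1 = -2  (check: 528·1 + 250·(-2) = 28)
  q = 8: r = 26, s = 0 − 8·1 = -8, t = 1 − 8·(-2) = 17  (check: 528·(-8) + 250·17 = 26)
  q = 1: r = 2, s = 1 − 1·(-8) = 9, t = -2 − 1·17 = -19  (check: 528·9 + 250·(-19) = 2)
The row with r = 2 (the gcd) gives the Bezout coefficients s = 9, t = -19.
Result: 528 · (9) + 250 · (-19) = 2.

gcd(528, 250) = 2; s = 9, t = -19 (check: 528·9 + 250·(-19) = 2).


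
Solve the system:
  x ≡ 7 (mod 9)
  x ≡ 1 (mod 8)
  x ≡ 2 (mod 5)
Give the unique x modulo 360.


Moduli 9, 8, 5 are pairwise coprime; by CRT there is a unique solution modulo M = 9 · 8 · 5 = 360.
Solve pairwise, accumulating the modulus:
  Start with x ≡ 7 (mod 9).
  Combine with x ≡ 1 (mod 8): since gcd(9, 8) = 1, we get a unique residue mod 72.
    Write x = 7 + 9·t and substitute into x ≡ 1 (mod 8): 9·t ≡ 1 − 7 = -6 (mod 8).
    Reduce coefficients mod 8: 1·t ≡ 2 (mod 8).
    So t ≡ 2 (mod 8).
    Then x = 7 + 9·2 = 25, valid modulo lcm(9, 8) = 72: x ≡ 25 (mod 72).
  Combine with x ≡ 2 (mod 5): since gcd(72, 5) = 1, we get a unique residue mod 360.
    Write x = 25 + 72·t and substitute into x ≡ 2 (mod 5): 72·t ≡ 2 − 25 = -23 (mod 5).
    Reduce coefficients mod 5: 2·t ≡ 2 (mod 5).
    The inverse of 2 mod 5 is 3 (since 2·3 = 6 = 1·5 + 1), so t ≡ 3·2 = 6 ≡ 1 (mod 5).
    Then x = 25 + 72·1 = 97, valid modulo lcm(72, 5) = 360: x ≡ 97 (mod 360).
Verify: 97 mod 9 = 7 ✓, 97 mod 8 = 1 ✓, 97 mod 5 = 2 ✓.

x ≡ 97 (mod 360).


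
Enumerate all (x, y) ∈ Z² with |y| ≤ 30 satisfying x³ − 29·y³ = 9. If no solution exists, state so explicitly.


The equation is x³ - 29y³ = 9. For fixed y, x³ = 29·y³ + 9, so a solution requires the RHS to be a perfect cube.
Strategy: iterate y from -30 to 30, compute RHS = 29·y³ + 9, and check whether it is a (positive or negative) perfect cube.
Check small values of y:
  y = 0: RHS = 9 is not a perfect cube.
  y = 1: RHS = 38 is not a perfect cube.
  y = -1: RHS = -20 is not a perfect cube.
  y = 2: RHS = 241 is not a perfect cube.
  y = -2: RHS = -223 is not a perfect cube.
  y = 3: RHS = 792 is not a perfect cube.
  y = -3: RHS = -774 is not a perfect cube.
Continuing the search up to |y| = 30 finds no solutions either.
No (x, y) in the scanned range satisfies the equation.

No integer solutions with |y| ≤ 30.


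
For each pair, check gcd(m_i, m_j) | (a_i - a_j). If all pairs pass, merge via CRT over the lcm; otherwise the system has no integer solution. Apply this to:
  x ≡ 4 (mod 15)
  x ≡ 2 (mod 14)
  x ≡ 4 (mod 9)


Moduli 15, 14, 9 are not pairwise coprime, so CRT works modulo lcm(m_i) when all pairwise compatibility conditions hold.
Pairwise compatibility: gcd(m_i, m_j) must divide a_i - a_j for every pair.
Merge one congruence at a time:
  Start: x ≡ 4 (mod 15).
  Combine with x ≡ 2 (mod 14): gcd(15, 14) = 1; 2 - 4 = -2, which IS divisible by 1, so compatible.
    Write x = 4 + 15·t and substitute into x ≡ 2 (mod 14): 15·t ≡ 2 − 4 = -2 (mod 14).
    Reduce coefficients mod 14: 1·t ≡ 12 (mod 14).
    So t ≡ 12 (mod 14).
    Then x = 4 + 15·12 = 184, valid modulo lcm(15, 14) = 210: x ≡ 184 (mod 210).
  Combine with x ≡ 4 (mod 9): gcd(210, 9) = 3; 4 - 184 = -180, which IS divisible by 3, so compatible.
    Write x = 184 + 210·t and substitute into x ≡ 4 (mod 9): 210·t ≡ 4 − 184 = -180 (mod 9).
    Divide the congruence (and modulus) by g = 3: 70·t ≡ -60 (mod 3).
    Reduce coefficients mod 3: 1·t ≡ 0 (mod 3).
    So t ≡ 0 (mod 3).
    Then x = 184 + 210·0 = 184, valid modulo lcm(210, 9) = 630: x ≡ 184 (mod 630).
Verify: 184 mod 15 = 4, 184 mod 14 = 2, 184 mod 9 = 4.

x ≡ 184 (mod 630).


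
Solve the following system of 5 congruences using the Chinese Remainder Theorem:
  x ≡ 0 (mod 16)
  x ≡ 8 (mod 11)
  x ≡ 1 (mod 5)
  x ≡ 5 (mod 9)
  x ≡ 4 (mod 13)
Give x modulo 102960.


Product of moduli M = 16 · 11 · 5 · 9 · 13 = 102960.
Merge one congruence at a time:
  Start: x ≡ 0 (mod 16).
  Combine with x ≡ 8 (mod 11); new modulus lcm = 176.
    Write x = 0 + 16·t and substitute into x ≡ 8 (mod 11): 16·t ≡ 8 − 0 = 8 (mod 11).
    Reduce coefficients mod 11: 5·t ≡ 8 (mod 11).
    The inverse of 5 mod 11 is 9 (since 5·9 = 45 = 4·11 + 1), so t ≡ 9·8 = 72 ≡ 6 (mod 11).
    Then x = 0 + 16·6 = 96, valid modulo lcm(16, 11) = 176: x ≡ 96 (mod 176).
  Combine with x ≡ 1 (mod 5); new modulus lcm = 880.
    Write x = 96 + 176·t and substitute into x ≡ 1 (mod 5): 176·t ≡ 1 − 96 = -95 (mod 5).
    Reduce coefficients mod 5: 1·t ≡ 0 (mod 5).
    So t ≡ 0 (mod 5).
    Then x = 96 + 176·0 = 96, valid modulo lcm(176, 5) = 880: x ≡ 96 (mod 880).
  Combine with x ≡ 5 (mod 9); new modulus lcm = 7920.
    Write x = 96 + 880·t and substitute into x ≡ 5 (mod 9): 880·t ≡ 5 − 96 = -91 (mod 9).
    Reduce coefficients mod 9: 7·t ≡ 8 (mod 9).
    The inverse of 7 mod 9 is 4 (since 7·4 = 28 = 3·9 + 1), so t ≡ 4·8 = 32 ≡ 5 (mod 9).
    Then x = 96 + 880·5 = 4496, valid modulo lcm(880, 9) = 7920: x ≡ 4496 (mod 7920).
  Combine with x ≡ 4 (mod 13); new modulus lcm = 102960.
    Write x = 4496 + 7920·t and substitute into x ≡ 4 (mod 13): 7920·t ≡ 4 − 4496 = -4492 (mod 13).
    Reduce coefficients mod 13: 3·t ≡ 6 (mod 13).
    The inverse of 3 mod 13 is 9 (since 3·9 = 27 = 2·13 + 1), so t ≡ 9·6 = 54 ≡ 2 (mod 13).
    Then x = 4496 + 7920·2 = 20336, valid modulo lcm(7920, 13) = 102960: x ≡ 20336 (mod 102960).
Verify against each original: 20336 mod 16 = 0, 20336 mod 11 = 8, 20336 mod 5 = 1, 20336 mod 9 = 5, 20336 mod 13 = 4.

x ≡ 20336 (mod 102960).


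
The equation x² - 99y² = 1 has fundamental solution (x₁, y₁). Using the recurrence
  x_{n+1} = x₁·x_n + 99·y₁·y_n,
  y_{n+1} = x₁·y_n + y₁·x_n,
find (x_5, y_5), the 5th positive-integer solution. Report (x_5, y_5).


Step 1: Find the fundamental solution (x₁, y₁) of x² - 99y² = 1.
  Expand √99 as a continued fraction. a₀ = ⌊√99⌋ = 9; iterate m_{k+1} = d_k·a_k − m_k, d_{k+1} = (99 − m_{k+1}²)/d_k, a_{k+1} = ⌊(a₀ + m_{k+1})/d_{k+1}⌋ (starting m₀ = 0, d₀ = 1), with convergents p_k = a_k·p_{k-1} + p_{k-2}, q_k = a_k·q_{k-1} + q_{k-2} (p₋₁ = 1, q₋₁ = 0):
  k = 0: a₀ = 9; p₀/q₀ = 9/1; p₀² − 99·q₀² = 81 − 99 = -18.
  k = 1: m = 9, d = 18, a = ⌊(9 + 9)/18⌋ = 1; p/q = (1·9 + 1)/(1·1 + 0) = 10/1; p² − 99·q² = 100 − 99 = 1.
  The first convergent with p² − 99·q² = 1 gives the fundamental solution (x₁, y₁) = (10, 1).
Step 2: Apply the recurrence (x_{n+1}, y_{n+1}) = (x₁x_n + 99y₁y_n, x₁y_n + y₁x_n) repeatedly.
  From (x_1, y_1) = (10, 1): x_2 = 10·10 + 99·1·1 = 199; y_2 = 10·1 + 1·10 = 20.
  From (x_2, y_2) = (199, 20): x_3 = 10·199 + 99·1·20 = 3970; y_3 = 10·20 + 1·199 = 399.
  From (x_3, y_3) = (3970, 399): x_4 = 10·3970 + 99·1·399 = 79201; y_4 = 10·399 + 1·3970 = 7960.
  From (x_4, y_4) = (79201, 7960): x_5 = 10·79201 + 99·1·7960 = 1580050; y_5 = 10·7960 + 1·79201 = 158801.
Step 3: Verify x_5² - 99·y_5² = 2496558002500 - 2496558002499 = 1 (should be 1). ✓

(x_1, y_1) = (10, 1); (x_5, y_5) = (1580050, 158801).


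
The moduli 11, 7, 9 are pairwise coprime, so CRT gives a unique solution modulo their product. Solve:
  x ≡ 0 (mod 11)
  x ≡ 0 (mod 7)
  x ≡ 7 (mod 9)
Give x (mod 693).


Moduli 11, 7, 9 are pairwise coprime; by CRT there is a unique solution modulo M = 11 · 7 · 9 = 693.
Solve pairwise, accumulating the modulus:
  Start with x ≡ 0 (mod 11).
  Combine with x ≡ 0 (mod 7): since gcd(11, 7) = 1, we get a unique residue mod 77.
    Write x = 0 + 11·t and substitute into x ≡ 0 (mod 7): 11·t ≡ 0 − 0 = 0 (mod 7).
    Reduce coefficients mod 7: 4·t ≡ 0 (mod 7).
    The inverse of 4 mod 7 is 2 (since 4·2 = 8 = 1·7 + 1), so t ≡ 2·0 = 0 ≡ 0 (mod 7).
    Then x = 0 + 11·0 = 0, valid modulo lcm(11, 7) = 77: x ≡ 0 (mod 77).
  Combine with x ≡ 7 (mod 9): since gcd(77, 9) = 1, we get a unique residue mod 693.
    Write x = 0 + 77·t and substitute into x ≡ 7 (mod 9): 77·t ≡ 7 − 0 = 7 (mod 9).
    Reduce coefficients mod 9: 5·t ≡ 7 (mod 9).
    The inverse of 5 mod 9 is 2 (since 5·2 = 10 = 1·9 + 1), so t ≡ 2·7 = 14 ≡ 5 (mod 9).
    Then x = 0 + 77·5 = 385, valid modulo lcm(77, 9) = 693: x ≡ 385 (mod 693).
Verify: 385 mod 11 = 0 ✓, 385 mod 7 = 0 ✓, 385 mod 9 = 7 ✓.

x ≡ 385 (mod 693).


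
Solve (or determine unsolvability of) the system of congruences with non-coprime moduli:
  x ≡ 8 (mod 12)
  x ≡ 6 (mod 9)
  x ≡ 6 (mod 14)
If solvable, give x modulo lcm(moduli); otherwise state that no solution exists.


Moduli 12, 9, 14 are not pairwise coprime, so CRT works modulo lcm(m_i) when all pairwise compatibility conditions hold.
Pairwise compatibility: gcd(m_i, m_j) must divide a_i - a_j for every pair.
Merge one congruence at a time:
  Start: x ≡ 8 (mod 12).
  Combine with x ≡ 6 (mod 9): gcd(12, 9) = 3, and 6 - 8 = -2 is NOT divisible by 3.
    ⇒ system is inconsistent (no integer solution).

No solution (the system is inconsistent).


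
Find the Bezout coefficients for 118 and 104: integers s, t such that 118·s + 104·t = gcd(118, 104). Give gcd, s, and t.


Euclidean algorithm on (118, 104) — divide until remainder is 0:
  118 = 1 · 104 + 14
  104 = 7 · 14 + 6
  14 = 2 · 6 + 2
  6 = 3 · 2 + 0
gcd(118, 104) = 2.
Track Bezout coefficients alongside the remainders: start with r₀ = 118 = a·1 + b·0 (s = 1, t = 0) and r₁ = 104 = a·0 + b·1 (s = 0, t = 1); each new remainder r_{k+1} = r_{k-1} − q_k·r_k inherits s_{k+1} = s_{k-1} − q_k·s_k, t_{k+1} = t_{k-1} − q_k·t_k, so r_k = a·s_k + b·t_k at every step:
  q = 1: r = 14, s = 1 − 1·0 = 1, t = 0 − 1·1 = -1  (check: 118·1 + 104·(-1) = 14)
  q = 7: r = 6, s = 0 − 7·1 = -7, t = 1 − 7·(-1) = 8  (check: 118·(-7) + 104·8 = 6)
  q = 2: r = 2, s = 1 − 2·(-7) = 15, t = -1 − 2·8 = -17  (check: 118·15 + 104·(-17) = 2)
The row with r = 2 (the gcd) gives the Bezout coefficients s = 15, t = -17.
Result: 118 · (15) + 104 · (-17) = 2.

gcd(118, 104) = 2; s = 15, t = -17 (check: 118·15 + 104·(-17) = 2).


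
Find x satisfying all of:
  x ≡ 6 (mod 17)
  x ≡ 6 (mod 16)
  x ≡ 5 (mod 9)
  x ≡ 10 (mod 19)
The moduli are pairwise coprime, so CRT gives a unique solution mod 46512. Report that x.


Product of moduli M = 17 · 16 · 9 · 19 = 46512.
Merge one congruence at a time:
  Start: x ≡ 6 (mod 17).
  Combine with x ≡ 6 (mod 16); new modulus lcm = 272.
    Write x = 6 + 17·t and substitute into x ≡ 6 (mod 16): 17·t ≡ 6 − 6 = 0 (mod 16).
    Reduce coefficients mod 16: 1·t ≡ 0 (mod 16).
    So t ≡ 0 (mod 16).
    Then x = 6 + 17·0 = 6, valid modulo lcm(17, 16) = 272: x ≡ 6 (mod 272).
  Combine with x ≡ 5 (mod 9); new modulus lcm = 2448.
    Write x = 6 + 272·t and substitute into x ≡ 5 (mod 9): 272·t ≡ 5 − 6 = -1 (mod 9).
    Reduce coefficients mod 9: 2·t ≡ 8 (mod 9).
    The inverse of 2 mod 9 is 5 (since 2·5 = 10 = 1·9 + 1), so t ≡ 5·8 = 40 ≡ 4 (mod 9).
    Then x = 6 + 272·4 = 1094, valid modulo lcm(272, 9) = 2448: x ≡ 1094 (mod 2448).
  Combine with x ≡ 10 (mod 19); new modulus lcm = 46512.
    Write x = 1094 + 2448·t and substitute into x ≡ 10 (mod 19): 2448·t ≡ 10 − 1094 = -1084 (mod 19).
    Reduce coefficients mod 19: 16·t ≡ 18 (mod 19).
    The inverse of 16 mod 19 is 6 (since 16·6 = 96 = 5·19 + 1), so t ≡ 6·18 = 108 ≡ 13 (mod 19).
    Then x = 1094 + 2448·13 = 32918, valid modulo lcm(2448, 19) = 46512: x ≡ 32918 (mod 46512).
Verify against each original: 32918 mod 17 = 6, 32918 mod 16 = 6, 32918 mod 9 = 5, 32918 mod 19 = 10.

x ≡ 32918 (mod 46512).


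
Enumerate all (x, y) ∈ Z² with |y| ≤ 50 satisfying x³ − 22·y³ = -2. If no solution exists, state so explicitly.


The equation is x³ - 22y³ = -2. For fixed y, x³ = 22·y³ − 2, so a solution requires the RHS to be a perfect cube.
Strategy: iterate y from -50 to 50, compute RHS = 22·y³ − 2, and check whether it is a (positive or negative) perfect cube.
Check small values of y:
  y = 0: RHS = -2 is not a perfect cube.
  y = 1: RHS = 20 is not a perfect cube.
  y = -1: RHS = -24 is not a perfect cube.
  y = 2: RHS = 174 is not a perfect cube.
  y = -2: RHS = -178 is not a perfect cube.
  y = 3: RHS = 592 is not a perfect cube.
  y = -3: RHS = -596 is not a perfect cube.
Continuing the search up to |y| = 50 finds no solutions either.
No (x, y) in the scanned range satisfies the equation.

No integer solutions with |y| ≤ 50.


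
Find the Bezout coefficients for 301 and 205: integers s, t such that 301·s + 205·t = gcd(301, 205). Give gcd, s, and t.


Euclidean algorithm on (301, 205) — divide until remainder is 0:
  301 = 1 · 205 + 96
  205 = 2 · 96 + 13
  96 = 7 · 13 + 5
  13 = 2 · 5 + 3
  5 = 1 · 3 + 2
  3 = 1 · 2 + 1
  2 = 2 · 1 + 0
gcd(301, 205) = 1.
Track Bezout coefficients alongside the remainders: start with r₀ = 301 = a·1 + b·0 (s = 1, t = 0) and r₁ = 205 = a·0 + b·1 (s = 0, t = 1); each new remainder r_{k+1} = r_{k-1} − q_k·r_k inherits s_{k+1} = s_{k-1} − q_k·s_k, t_{k+1} = t_{k-1} − q_k·t_k, so r_k = a·s_k + b·t_k at every step:
  q = 1: r = 96, s = 1 − 1·0 = 1, t = 0 − 1·1 = -1  (check: 301·1 + 205·(-1) = 96)
  q = 2: r = 13, s = 0 − 2·1 = -2, t = 1 − 2·(-1) = 3  (check: 301·(-2) + 205·3 = 13)
  q = 7: r = 5, s = 1 − 7·(-2) = 15, t = -1 − 7·3 = -22  (check: 301·15 + 205·(-22) = 5)
  q = 2: r = 3, s = -2 − 2·15 = -32, t = 3 − 2·(-22) = 47  (check: 301·(-32) + 205·47 = 3)
  q = 1: r = 2, s = 15 − 1·(-32) = 47, t = -22 − 1·47 = -69  (check: 301·47 + 205·(-69) = 2)
  q = 1: r = 1, s = -32 − 1·47 = -79, t = 47 − 1·(-69) = 116  (check: 301·(-79) + 205·116 = 1)
The row with r = 1 (the gcd) gives the Bezout coefficients s = -79, t = 116.
Result: 301 · (-79) + 205 · (116) = 1.

gcd(301, 205) = 1; s = -79, t = 116 (check: 301·(-79) + 205·116 = 1).


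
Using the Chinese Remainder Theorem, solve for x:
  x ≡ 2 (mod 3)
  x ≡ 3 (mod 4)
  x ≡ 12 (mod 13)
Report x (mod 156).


Moduli 3, 4, 13 are pairwise coprime; by CRT there is a unique solution modulo M = 3 · 4 · 13 = 156.
Solve pairwise, accumulating the modulus:
  Start with x ≡ 2 (mod 3).
  Combine with x ≡ 3 (mod 4): since gcd(3, 4) = 1, we get a unique residue mod 12.
    Write x = 2 + 3·t and substitute into x ≡ 3 (mod 4): 3·t ≡ 3 − 2 = 1 (mod 4).
    The inverse of 3 mod 4 is 3 (since 3·3 = 9 = 2·4 + 1), so t ≡ 3·1 = 3 ≡ 3 (mod 4).
    Then x = 2 + 3·3 = 11, valid modulo lcm(3, 4) = 12: x ≡ 11 (mod 12).
  Combine with x ≡ 12 (mod 13): since gcd(12, 13) = 1, we get a unique residue mod 156.
    Write x = 11 + 12·t and substitute into x ≡ 12 (mod 13): 12·t ≡ 12 − 11 = 1 (mod 13).
    The inverse of 12 mod 13 is 12 (since 12·12 = 144 = 11·13 + 1), so t ≡ 12·1 = 12 ≡ 12 (mod 13).
    Then x = 11 + 12·12 = 155, valid modulo lcm(12, 13) = 156: x ≡ 155 (mod 156).
Verify: 155 mod 3 = 2 ✓, 155 mod 4 = 3 ✓, 155 mod 13 = 12 ✓.

x ≡ 155 (mod 156).


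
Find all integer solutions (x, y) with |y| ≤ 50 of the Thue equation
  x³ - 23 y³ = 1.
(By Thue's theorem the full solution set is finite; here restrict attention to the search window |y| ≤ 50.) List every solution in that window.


The equation is x³ - 23y³ = 1. For fixed y, x³ = 23·y³ + 1, so a solution requires the RHS to be a perfect cube.
Strategy: iterate y from -50 to 50, compute RHS = 23·y³ + 1, and check whether it is a (positive or negative) perfect cube.
Check small values of y:
  y = 0: RHS = 1 = (1)³ ⇒ x = 1 works.
  y = 1: RHS = 24 is not a perfect cube.
  y = -1: RHS = -22 is not a perfect cube.
  y = 2: RHS = 185 is not a perfect cube.
  y = -2: RHS = -183 is not a perfect cube.
  y = 3: RHS = 622 is not a perfect cube.
  y = -3: RHS = -620 is not a perfect cube.
Continuing the search up to |y| = 50 finds no further solutions beyond those listed.
Collected solutions: (1, 0).

Solutions (with |y| ≤ 50): (1, 0).


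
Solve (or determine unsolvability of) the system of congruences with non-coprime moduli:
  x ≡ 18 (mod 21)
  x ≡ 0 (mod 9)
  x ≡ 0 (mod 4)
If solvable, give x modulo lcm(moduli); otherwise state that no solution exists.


Moduli 21, 9, 4 are not pairwise coprime, so CRT works modulo lcm(m_i) when all pairwise compatibility conditions hold.
Pairwise compatibility: gcd(m_i, m_j) must divide a_i - a_j for every pair.
Merge one congruence at a time:
  Start: x ≡ 18 (mod 21).
  Combine with x ≡ 0 (mod 9): gcd(21, 9) = 3; 0 - 18 = -18, which IS divisible by 3, so compatible.
    Write x = 18 + 21·t and substitute into x ≡ 0 (mod 9): 21·t ≡ 0 − 18 = -18 (mod 9).
    Divide the congruence (and modulus) by g = 3: 7·t ≡ -6 (mod 3).
    Reduce coefficients mod 3: 1·t ≡ 0 (mod 3).
    So t ≡ 0 (mod 3).
    Then x = 18 + 21·0 = 18, valid modulo lcm(21, 9) = 63: x ≡ 18 (mod 63).
  Combine with x ≡ 0 (mod 4): gcd(63, 4) = 1; 0 - 18 = -18, which IS divisible by 1, so compatible.
    Write x = 18 + 63·t and substitute into x ≡ 0 (mod 4): 63·t ≡ 0 − 18 = -18 (mod 4).
    Reduce coefficients mod 4: 3·t ≡ 2 (mod 4).
    The inverse of 3 mod 4 is 3 (since 3·3 = 9 = 2·4 + 1), so t ≡ 3·2 = 6 ≡ 2 (mod 4).
    Then x = 18 + 63·2 = 144, valid modulo lcm(63, 4) = 252: x ≡ 144 (mod 252).
Verify: 144 mod 21 = 18, 144 mod 9 = 0, 144 mod 4 = 0.

x ≡ 144 (mod 252).


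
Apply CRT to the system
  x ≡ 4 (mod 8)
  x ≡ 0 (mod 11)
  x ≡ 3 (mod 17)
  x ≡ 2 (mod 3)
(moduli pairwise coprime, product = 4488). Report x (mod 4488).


Product of moduli M = 8 · 11 · 17 · 3 = 4488.
Merge one congruence at a time:
  Start: x ≡ 4 (mod 8).
  Combine with x ≡ 0 (mod 11); new modulus lcm = 88.
    Write x = 4 + 8·t and substitute into x ≡ 0 (mod 11): 8·t ≡ 0 − 4 = -4 (mod 11).
    Reduce coefficients mod 11: 8·t ≡ 7 (mod 11).
    The inverse of 8 mod 11 is 7 (since 8·7 = 56 = 5·11 + 1), so t ≡ 7·7 = 49 ≡ 5 (mod 11).
    Then x = 4 + 8·5 = 44, valid modulo lcm(8, 11) = 88: x ≡ 44 (mod 88).
  Combine with x ≡ 3 (mod 17); new modulus lcm = 1496.
    Write x = 44 + 88·t and substitute into x ≡ 3 (mod 17): 88·t ≡ 3 − 44 = -41 (mod 17).
    Reduce coefficients mod 17: 3·t ≡ 10 (mod 17).
    The inverse of 3 mod 17 is 6 (since 3·6 = 18 = 1·17 + 1), so t ≡ 6·10 = 60 ≡ 9 (mod 17).
    Then x = 44 + 88·9 = 836, valid modulo lcm(88, 17) = 1496: x ≡ 836 (mod 1496).
  Combine with x ≡ 2 (mod 3); new modulus lcm = 4488.
    Write x = 836 + 1496·t and substitute into x ≡ 2 (mod 3): 1496·t ≡ 2 − 836 = -834 (mod 3).
    Reduce coefficients mod 3: 2·t ≡ 0 (mod 3).
    The inverse of 2 mod 3 is 2 (since 2·2 = 4 = 1·3 + 1), so t ≡ 2·0 = 0 ≡ 0 (mod 3).
    Then x = 836 + 1496·0 = 836, valid modulo lcm(1496, 3) = 4488: x ≡ 836 (mod 4488).
Verify against each original: 836 mod 8 = 4, 836 mod 11 = 0, 836 mod 17 = 3, 836 mod 3 = 2.

x ≡ 836 (mod 4488).


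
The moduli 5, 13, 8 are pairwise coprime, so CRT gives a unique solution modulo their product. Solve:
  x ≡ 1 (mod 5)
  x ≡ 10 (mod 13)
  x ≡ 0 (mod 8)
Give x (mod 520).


Moduli 5, 13, 8 are pairwise coprime; by CRT there is a unique solution modulo M = 5 · 13 · 8 = 520.
Solve pairwise, accumulating the modulus:
  Start with x ≡ 1 (mod 5).
  Combine with x ≡ 10 (mod 13): since gcd(5, 13) = 1, we get a unique residue mod 65.
    Write x = 1 + 5·t and substitute into x ≡ 10 (mod 13): 5·t ≡ 10 − 1 = 9 (mod 13).
    The inverse of 5 mod 13 is 8 (since 5·8 = 40 = 3·13 + 1), so t ≡ 8·9 = 72 ≡ 7 (mod 13).
    Then x = 1 + 5·7 = 36, valid modulo lcm(5, 13) = 65: x ≡ 36 (mod 65).
  Combine with x ≡ 0 (mod 8): since gcd(65, 8) = 1, we get a unique residue mod 520.
    Write x = 36 + 65·t and substitute into x ≡ 0 (mod 8): 65·t ≡ 0 − 36 = -36 (mod 8).
    Reduce coefficients mod 8: 1·t ≡ 4 (mod 8).
    So t ≡ 4 (mod 8).
    Then x = 36 + 65·4 = 296, valid modulo lcm(65, 8) = 520: x ≡ 296 (mod 520).
Verify: 296 mod 5 = 1 ✓, 296 mod 13 = 10 ✓, 296 mod 8 = 0 ✓.

x ≡ 296 (mod 520).


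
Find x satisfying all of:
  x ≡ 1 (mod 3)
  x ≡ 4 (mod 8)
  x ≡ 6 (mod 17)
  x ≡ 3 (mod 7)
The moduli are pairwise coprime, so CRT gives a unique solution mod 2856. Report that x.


Product of moduli M = 3 · 8 · 17 · 7 = 2856.
Merge one congruence at a time:
  Start: x ≡ 1 (mod 3).
  Combine with x ≡ 4 (mod 8); new modulus lcm = 24.
    Write x = 1 + 3·t and substitute into x ≡ 4 (mod 8): 3·t ≡ 4 − 1 = 3 (mod 8).
    The inverse of 3 mod 8 is 3 (since 3·3 = 9 = 1·8 + 1), so t ≡ 3·3 = 9 ≡ 1 (mod 8).
    Then x = 1 + 3·1 = 4, valid modulo lcm(3, 8) = 24: x ≡ 4 (mod 24).
  Combine with x ≡ 6 (mod 17); new modulus lcm = 408.
    Write x = 4 + 24·t and substitute into x ≡ 6 (mod 17): 24·t ≡ 6 − 4 = 2 (mod 17).
    Reduce coefficients mod 17: 7·t ≡ 2 (mod 17).
    The inverse of 7 mod 17 is 5 (since 7·5 = 35 = 2·17 + 1), so t ≡ 5·2 = 10 ≡ 10 (mod 17).
    Then x = 4 + 24·10 = 244, valid modulo lcm(24, 17) = 408: x ≡ 244 (mod 408).
  Combine with x ≡ 3 (mod 7); new modulus lcm = 2856.
    Write x = 244 + 408·t and substitute into x ≡ 3 (mod 7): 408·t ≡ 3 − 244 = -241 (mod 7).
    Reduce coefficients mod 7: 2·t ≡ 4 (mod 7).
    The inverse of 2 mod 7 is 4 (since 2·4 = 8 = 1·7 + 1), so t ≡ 4·4 = 16 ≡ 2 (mod 7).
    Then x = 244 + 408·2 = 1060, valid modulo lcm(408, 7) = 2856: x ≡ 1060 (mod 2856).
Verify against each original: 1060 mod 3 = 1, 1060 mod 8 = 4, 1060 mod 17 = 6, 1060 mod 7 = 3.

x ≡ 1060 (mod 2856).


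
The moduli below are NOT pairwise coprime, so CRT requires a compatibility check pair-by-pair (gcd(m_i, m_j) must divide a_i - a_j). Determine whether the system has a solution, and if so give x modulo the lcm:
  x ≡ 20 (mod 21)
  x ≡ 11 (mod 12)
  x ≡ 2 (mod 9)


Moduli 21, 12, 9 are not pairwise coprime, so CRT works modulo lcm(m_i) when all pairwise compatibility conditions hold.
Pairwise compatibility: gcd(m_i, m_j) must divide a_i - a_j for every pair.
Merge one congruence at a time:
  Start: x ≡ 20 (mod 21).
  Combine with x ≡ 11 (mod 12): gcd(21, 12) = 3; 11 - 20 = -9, which IS divisible by 3, so compatible.
    Write x = 20 + 21·t and substitute into x ≡ 11 (mod 12): 21·t ≡ 11 − 20 = -9 (mod 12).
    Divide the congruence (and modulus) by g = 3: 7·t ≡ -3 (mod 4).
    Reduce coefficients mod 4: 3·t ≡ 1 (mod 4).
    The inverse of 3 mod 4 is 3 (since 3·3 = 9 = 2·4 + 1), so t ≡ 3·1 = 3 ≡ 3 (mod 4).
    Then x = 20 + 21·3 = 83, valid modulo lcm(21, 12) = 84: x ≡ 83 (mod 84).
  Combine with x ≡ 2 (mod 9): gcd(84, 9) = 3; 2 - 83 = -81, which IS divisible by 3, so compatible.
    Write x = 83 + 84·t and substitute into x ≡ 2 (mod 9): 84·t ≡ 2 − 83 = -81 (mod 9).
    Divide the congruence (and modulus) by g = 3: 28·t ≡ -27 (mod 3).
    Reduce coefficients mod 3: 1·t ≡ 0 (mod 3).
    So t ≡ 0 (mod 3).
    Then x = 83 + 84·0 = 83, valid modulo lcm(84, 9) = 252: x ≡ 83 (mod 252).
Verify: 83 mod 21 = 20, 83 mod 12 = 11, 83 mod 9 = 2.

x ≡ 83 (mod 252).


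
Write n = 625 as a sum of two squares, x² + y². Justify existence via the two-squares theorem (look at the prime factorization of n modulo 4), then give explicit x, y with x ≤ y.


Step 1: Factor n = 625 = 5^4.
Step 2: Check the mod-4 condition on each prime factor: 5 ≡ 1 (mod 4), exponent 4.
All primes ≡ 3 (mod 4) appear to even exponent (or don't appear), so by the two-squares theorem n IS expressible as a sum of two squares.
Step 3: Build a representation. Group n = k² · m with k = 5 and m = 5 · 5 = 25 (a product of primes ≡ 1 (mod 4)); a representation of m scales to one of n via (k·x)² + (k·y)² = k²(x² + y²). Each prime p ≡ 1 (mod 4) is itself a sum of two squares; find a² by testing p − a² for a perfect square:
  5: 5 − 1² = 4 = 2² ⇒ 5 = 1² + 2².
  Combine using the Brahmagupta–Fibonacci identity (a² + b²)(c² + d²) = (ac − bd)² + (ad + bc)² = (ac + bd)² + (ad − bc)²:
  5 · 5 = 25: from (1² + 2²)(1² + 2²), take (1·1 − 2·2, 1·2 + 2·1) = (1 − 4, 2 + 2) = (-3, 4); dropping signs (only squares matter) gives (3, 4); check 3² + 4² = 9 + 16 = 25 ✓.
  Scale by k = 5: (5·3, 5·4) = (15, 20).
Step 4: Order so x ≤ y and verify: 15² + 20² = 225 + 400 = 625 = n. ✓

n = 625 = 15² + 20² (one valid representation with x ≤ y).


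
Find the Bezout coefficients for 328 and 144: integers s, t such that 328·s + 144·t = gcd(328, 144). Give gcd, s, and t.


Euclidean algorithm on (328, 144) — divide until remainder is 0:
  328 = 2 · 144 + 40
  144 = 3 · 40 + 24
  40 = 1 · 24 + 16
  24 = 1 · 16 + 8
  16 = 2 · 8 + 0
gcd(328, 144) = 8.
Track Bezout coefficients alongside the remainders: start with r₀ = 328 = a·1 + b·0 (s = 1, t = 0) and r₁ = 144 = a·0 + b·1 (s = 0, t = 1); each new remainder r_{k+1} = r_{k-1} − q_k·r_k inherits s_{k+1} = s_{k-1} − q_k·s_k, t_{k+1} = t_{k-1} − q_k·t_k, so r_k = a·s_k + b·t_k at every step:
  q = 2: r = 40, s = 1 − 2·0 = 1, t = 0 − 2·1 = -2  (check: 328·1 + 144·(-2) = 40)
  q = 3: r = 24, s = 0 − 3·1 = -3, t = 1 − 3·(-2) = 7  (check: 328·(-3) + 144·7 = 24)
  q = 1: r = 16, s = 1 − 1·(-3) = 4, t = -2 − 1·7 = -9  (check: 328·4 + 144·(-9) = 16)
  q = 1: r = 8, s = -3 − 1·4 = -7, t = 7 − 1·(-9) = 16  (check: 328·(-7) + 144·16 = 8)
The row with r = 8 (the gcd) gives the Bezout coefficients s = -7, t = 16.
Result: 328 · (-7) + 144 · (16) = 8.

gcd(328, 144) = 8; s = -7, t = 16 (check: 328·(-7) + 144·16 = 8).


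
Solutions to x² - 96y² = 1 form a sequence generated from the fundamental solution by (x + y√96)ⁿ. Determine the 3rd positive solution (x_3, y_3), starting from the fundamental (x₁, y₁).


Step 1: Find the fundamental solution (x₁, y₁) of x² - 96y² = 1.
  Expand √96 as a continued fraction. a₀ = ⌊√96⌋ = 9; iterate m_{k+1} = d_k·a_k − m_k, d_{k+1} = (96 − m_{k+1}²)/d_k, a_{k+1} = ⌊(a₀ + m_{k+1})/d_{k+1}⌋ (starting m₀ = 0, d₀ = 1), with convergents p_k = a_k·p_{k-1} + p_{k-2}, q_k = a_k·q_{k-1} + q_{k-2} (p₋₁ = 1, q₋₁ = 0):
  k = 0: a₀ = 9; p₀/q₀ = 9/1; p₀² − 96·q₀² = 81 − 96 = -15.
  k = 1: m = 9, d = 15, a = ⌊(9 + 9)/15⌋ = 1; p/q = (1·9 + 1)/(1·1 + 0) = 10/1; p² − 96·q² = 100 − 96 = 4.
  k = 2: m = 6, d = 4, a = ⌊(9 + 6)/4⌋ = 3; p/q = (3·10 + 9)/(3·1 + 1) = 39/4; p² − 96·q² = 1521 − 1536 = -15.
  k = 3: m = 6, d = 15, a = ⌊(9 + 6)/15⌋ = 1; p/q = (1·39 + 10)/(1·4 + 1) = 49/5; p² − 96·q² = 2401 − 2400 = 1.
  The first convergent with p² − 96·q² = 1 gives the fundamental solution (x₁, y₁) = (49, 5).
Step 2: Apply the recurrence (x_{n+1}, y_{n+1}) = (x₁x_n + 96y₁y_n, x₁y_n + y₁x_n) repeatedly.
  From (x_1, y_1) = (49, 5): x_2 = 49·49 + 96·5·5 = 4801; y_2 = 49·5 + 5·49 = 490.
  From (x_2, y_2) = (4801, 490): x_3 = 49·4801 + 96·5·490 = 470449; y_3 = 49·490 + 5·4801 = 48015.
Step 3: Verify x_3² - 96·y_3² = 221322261601 - 221322261600 = 1 (should be 1). ✓

(x_1, y_1) = (49, 5); (x_3, y_3) = (470449, 48015).


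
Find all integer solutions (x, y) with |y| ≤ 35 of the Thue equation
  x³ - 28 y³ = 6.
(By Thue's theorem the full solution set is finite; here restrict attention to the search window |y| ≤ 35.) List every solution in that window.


The equation is x³ - 28y³ = 6. For fixed y, x³ = 28·y³ + 6, so a solution requires the RHS to be a perfect cube.
Strategy: iterate y from -35 to 35, compute RHS = 28·y³ + 6, and check whether it is a (positive or negative) perfect cube.
Check small values of y:
  y = 0: RHS = 6 is not a perfect cube.
  y = 1: RHS = 34 is not a perfect cube.
  y = -1: RHS = -22 is not a perfect cube.
  y = 2: RHS = 230 is not a perfect cube.
  y = -2: RHS = -218 is not a perfect cube.
  y = 3: RHS = 762 is not a perfect cube.
  y = -3: RHS = -750 is not a perfect cube.
Continuing the search up to |y| = 35 finds no solutions either.
No (x, y) in the scanned range satisfies the equation.

No integer solutions with |y| ≤ 35.


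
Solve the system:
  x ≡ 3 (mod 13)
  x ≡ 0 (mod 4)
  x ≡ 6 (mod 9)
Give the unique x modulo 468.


Moduli 13, 4, 9 are pairwise coprime; by CRT there is a unique solution modulo M = 13 · 4 · 9 = 468.
Solve pairwise, accumulating the modulus:
  Start with x ≡ 3 (mod 13).
  Combine with x ≡ 0 (mod 4): since gcd(13, 4) = 1, we get a unique residue mod 52.
    Write x = 3 + 13·t and substitute into x ≡ 0 (mod 4): 13·t ≡ 0 − 3 = -3 (mod 4).
    Reduce coefficients mod 4: 1·t ≡ 1 (mod 4).
    So t ≡ 1 (mod 4).
    Then x = 3 + 13·1 = 16, valid modulo lcm(13, 4) = 52: x ≡ 16 (mod 52).
  Combine with x ≡ 6 (mod 9): since gcd(52, 9) = 1, we get a unique residue mod 468.
    Write x = 16 + 52·t and substitute into x ≡ 6 (mod 9): 52·t ≡ 6 − 16 = -10 (mod 9).
    Reduce coefficients mod 9: 7·t ≡ 8 (mod 9).
    The inverse of 7 mod 9 is 4 (since 7·4 = 28 = 3·9 + 1), so t ≡ 4·8 = 32 ≡ 5 (mod 9).
    Then x = 16 + 52·5 = 276, valid modulo lcm(52, 9) = 468: x ≡ 276 (mod 468).
Verify: 276 mod 13 = 3 ✓, 276 mod 4 = 0 ✓, 276 mod 9 = 6 ✓.

x ≡ 276 (mod 468).


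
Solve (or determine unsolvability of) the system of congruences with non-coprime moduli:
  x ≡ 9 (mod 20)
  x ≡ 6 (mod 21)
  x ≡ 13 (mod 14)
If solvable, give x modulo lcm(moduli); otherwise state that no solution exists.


Moduli 20, 21, 14 are not pairwise coprime, so CRT works modulo lcm(m_i) when all pairwise compatibility conditions hold.
Pairwise compatibility: gcd(m_i, m_j) must divide a_i - a_j for every pair.
Merge one congruence at a time:
  Start: x ≡ 9 (mod 20).
  Combine with x ≡ 6 (mod 21): gcd(20, 21) = 1; 6 - 9 = -3, which IS divisible by 1, so compatible.
    Write x = 9 + 20·t and substitute into x ≡ 6 (mod 21): 20·t ≡ 6 − 9 = -3 (mod 21).
    Reduce coefficients mod 21: 20·t ≡ 18 (mod 21).
    The inverse of 20 mod 21 is 20 (since 20·20 = 400 = 19·21 + 1), so t ≡ 20·18 = 360 ≡ 3 (mod 21).
    Then x = 9 + 20·3 = 69, valid modulo lcm(20, 21) = 420: x ≡ 69 (mod 420).
  Combine with x ≡ 13 (mod 14): gcd(420, 14) = 14; 13 - 69 = -56, which IS divisible by 14, so compatible.
    Write x = 69 + 420·t and substitute into x ≡ 13 (mod 14): 420·t ≡ 13 − 69 = -56 (mod 14).
    Divide the congruence (and modulus) by g = 14: 30·t ≡ -4 (mod 1).
    Modulo 1 every t works; take t = 0.
    Then x = 69 + 420·0 = 69, valid modulo lcm(420, 14) = 420: x ≡ 69 (mod 420).
Verify: 69 mod 20 = 9, 69 mod 21 = 6, 69 mod 14 = 13.

x ≡ 69 (mod 420).


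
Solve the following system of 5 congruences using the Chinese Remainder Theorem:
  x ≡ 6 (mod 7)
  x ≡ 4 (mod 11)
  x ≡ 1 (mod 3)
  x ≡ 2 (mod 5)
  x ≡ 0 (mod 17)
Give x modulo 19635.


Product of moduli M = 7 · 11 · 3 · 5 · 17 = 19635.
Merge one congruence at a time:
  Start: x ≡ 6 (mod 7).
  Combine with x ≡ 4 (mod 11); new modulus lcm = 77.
    Write x = 6 + 7·t and substitute into x ≡ 4 (mod 11): 7·t ≡ 4 − 6 = -2 (mod 11).
    Reduce coefficients mod 11: 7·t ≡ 9 (mod 11).
    The inverse of 7 mod 11 is 8 (since 7·8 = 56 = 5·11 + 1), so t ≡ 8·9 = 72 ≡ 6 (mod 11).
    Then x = 6 + 7·6 = 48, valid modulo lcm(7, 11) = 77: x ≡ 48 (mod 77).
  Combine with x ≡ 1 (mod 3); new modulus lcm = 231.
    Write x = 48 + 77·t and substitute into x ≡ 1 (mod 3): 77·t ≡ 1 − 48 = -47 (mod 3).
    Reduce coefficients mod 3: 2·t ≡ 1 (mod 3).
    The inverse of 2 mod 3 is 2 (since 2·2 = 4 = 1·3 + 1), so t ≡ 2·1 = 2 ≡ 2 (mod 3).
    Then x = 48 + 77·2 = 202, valid modulo lcm(77, 3) = 231: x ≡ 202 (mod 231).
  Combine with x ≡ 2 (mod 5); new modulus lcm = 1155.
    Write x = 202 + 231·t and substitute into x ≡ 2 (mod 5): 231·t ≡ 2 − 202 = -200 (mod 5).
    Reduce coefficients mod 5: 1·t ≡ 0 (mod 5).
    So t ≡ 0 (mod 5).
    Then x = 202 + 231·0 = 202, valid modulo lcm(231, 5) = 1155: x ≡ 202 (mod 1155).
  Combine with x ≡ 0 (mod 17); new modulus lcm = 19635.
    Write x = 202 + 1155·t and substitute into x ≡ 0 (mod 17): 1155·t ≡ 0 − 202 = -202 (mod 17).
    Reduce coefficients mod 17: 16·t ≡ 2 (mod 17).
    The inverse of 16 mod 17 is 16 (since 16·16 = 256 = 15·17 + 1), so t ≡ 16·2 = 32 ≡ 15 (mod 17).
    Then x = 202 + 1155·15 = 17527, valid modulo lcm(1155, 17) = 19635: x ≡ 17527 (mod 19635).
Verify against each original: 17527 mod 7 = 6, 17527 mod 11 = 4, 17527 mod 3 = 1, 17527 mod 5 = 2, 17527 mod 17 = 0.

x ≡ 17527 (mod 19635).
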